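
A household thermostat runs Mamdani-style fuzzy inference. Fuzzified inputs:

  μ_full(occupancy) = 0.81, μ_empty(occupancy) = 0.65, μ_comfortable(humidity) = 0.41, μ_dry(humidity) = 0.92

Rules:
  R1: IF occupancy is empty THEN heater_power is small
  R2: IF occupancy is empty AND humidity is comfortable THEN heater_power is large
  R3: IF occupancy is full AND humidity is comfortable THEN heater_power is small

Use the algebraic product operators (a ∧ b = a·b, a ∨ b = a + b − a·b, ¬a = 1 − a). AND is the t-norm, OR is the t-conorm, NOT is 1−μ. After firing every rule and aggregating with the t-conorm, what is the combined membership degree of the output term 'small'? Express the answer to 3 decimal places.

R1: empty=0.65 → w = 0.6500
R2: empty=0.65, comfortable=0.41; AND[a·b] → w = 0.2665
R3: full=0.81, comfortable=0.41; AND[a·b] → w = 0.3321
Rules with consequent 'small': {R1, R3} → strengths 0.6500, 0.3321
Aggregate via t-conorm [a + b − a·b]: 0.7662

0.766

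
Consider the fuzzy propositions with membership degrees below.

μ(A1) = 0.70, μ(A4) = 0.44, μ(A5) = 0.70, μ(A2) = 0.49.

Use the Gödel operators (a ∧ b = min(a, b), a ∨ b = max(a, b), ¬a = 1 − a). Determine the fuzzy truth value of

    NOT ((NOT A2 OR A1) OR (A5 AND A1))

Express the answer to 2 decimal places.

0.30

NOT A2 = 1 − 0.49 = 0.51
NOT A2 OR A1 = max(a, b) on (0.51, 0.70) = 0.70
A5 AND A1 = min(a, b) on (0.70, 0.70) = 0.70
(NOT A2 OR A1) OR (A5 AND A1) = max(a, b) on (0.70, 0.70) = 0.70
NOT ((NOT A2 OR A1) OR (A5 AND A1)) = 1 − 0.70 = 0.30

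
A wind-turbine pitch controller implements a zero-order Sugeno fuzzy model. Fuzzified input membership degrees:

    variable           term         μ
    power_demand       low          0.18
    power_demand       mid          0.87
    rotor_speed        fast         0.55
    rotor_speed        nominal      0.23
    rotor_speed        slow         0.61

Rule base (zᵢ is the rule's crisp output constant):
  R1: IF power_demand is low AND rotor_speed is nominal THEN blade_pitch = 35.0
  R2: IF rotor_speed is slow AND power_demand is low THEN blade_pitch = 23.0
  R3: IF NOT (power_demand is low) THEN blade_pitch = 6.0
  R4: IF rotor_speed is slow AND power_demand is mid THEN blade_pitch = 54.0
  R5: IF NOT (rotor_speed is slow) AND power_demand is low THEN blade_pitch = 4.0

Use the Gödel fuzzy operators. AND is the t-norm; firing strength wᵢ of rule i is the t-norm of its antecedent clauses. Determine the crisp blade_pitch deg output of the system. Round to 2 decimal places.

24.88

R1 (z=35.0): low=0.18, nominal=0.23; AND[min(a, b)] → w = 0.18
R2 (z=23.0): slow=0.61, low=0.18; AND[min(a, b)] → w = 0.18
R3 (z=6.0): ¬low=1−0.18=0.82 → w = 0.82
R4 (z=54.0): slow=0.61, mid=0.87; AND[min(a, b)] → w = 0.61
R5 (z=4.0): ¬slow=1−0.61=0.39, low=0.18; AND[min(a, b)] → w = 0.18
Weighted average = (0.18·35.0 + 0.18·23.0 + 0.82·6.0 + 0.61·54.0 + 0.18·4.0) / (0.18 + 0.18 + 0.82 + 0.61 + 0.18)
  = 49.0200 / 1.9700 = 24.88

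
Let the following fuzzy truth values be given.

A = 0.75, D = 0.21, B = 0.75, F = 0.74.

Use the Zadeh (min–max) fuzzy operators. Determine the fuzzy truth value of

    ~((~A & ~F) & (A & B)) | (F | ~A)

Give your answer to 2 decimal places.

0.75

~A = 1 − 0.75 = 0.25
~F = 1 − 0.74 = 0.26
~A & ~F = min(a, b) on (0.25, 0.26) = 0.25
A & B = min(a, b) on (0.75, 0.75) = 0.75
(~A & ~F) & (A & B) = min(a, b) on (0.25, 0.75) = 0.25
~((~A & ~F) & (A & B)) = 1 − 0.25 = 0.75
~A = 1 − 0.75 = 0.25
F | ~A = max(a, b) on (0.74, 0.25) = 0.74
~((~A & ~F) & (A & B)) | (F | ~A) = max(a, b) on (0.75, 0.74) = 0.75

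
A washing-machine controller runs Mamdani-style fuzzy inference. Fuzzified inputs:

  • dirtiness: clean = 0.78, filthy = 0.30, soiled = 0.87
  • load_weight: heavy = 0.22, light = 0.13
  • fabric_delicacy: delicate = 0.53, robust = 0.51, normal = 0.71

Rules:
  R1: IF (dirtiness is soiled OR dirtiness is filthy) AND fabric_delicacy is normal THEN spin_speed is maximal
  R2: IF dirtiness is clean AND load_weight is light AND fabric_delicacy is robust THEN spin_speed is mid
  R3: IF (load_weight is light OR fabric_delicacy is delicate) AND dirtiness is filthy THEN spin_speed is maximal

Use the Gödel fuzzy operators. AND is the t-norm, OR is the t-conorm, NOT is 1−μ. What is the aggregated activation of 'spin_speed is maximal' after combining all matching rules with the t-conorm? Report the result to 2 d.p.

R1: (soiled=0.87 OR filthy=0.30) = 0.87; AND[min(a, b)] with normal=0.71 → w = 0.71
R2: clean=0.78, light=0.13, robust=0.51; AND[min(a, b)] → w = 0.13
R3: (light=0.13 OR delicate=0.53) = 0.53; AND[min(a, b)] with filthy=0.30 → w = 0.30
Rules with consequent 'maximal': {R1, R3} → strengths 0.71, 0.30
Aggregate via t-conorm [max(a, b)]: 0.71

0.71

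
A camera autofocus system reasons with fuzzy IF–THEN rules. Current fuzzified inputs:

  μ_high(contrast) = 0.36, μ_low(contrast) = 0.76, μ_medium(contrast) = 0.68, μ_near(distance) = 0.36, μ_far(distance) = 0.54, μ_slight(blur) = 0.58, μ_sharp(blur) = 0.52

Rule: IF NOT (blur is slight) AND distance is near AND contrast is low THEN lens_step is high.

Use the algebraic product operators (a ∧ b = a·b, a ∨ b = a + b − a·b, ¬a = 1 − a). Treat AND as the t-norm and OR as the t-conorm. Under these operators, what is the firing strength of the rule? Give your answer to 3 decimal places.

firing strength: ¬slight=1−0.58=0.42, near=0.36, low=0.76; AND[a·b] → w = 0.1149

0.115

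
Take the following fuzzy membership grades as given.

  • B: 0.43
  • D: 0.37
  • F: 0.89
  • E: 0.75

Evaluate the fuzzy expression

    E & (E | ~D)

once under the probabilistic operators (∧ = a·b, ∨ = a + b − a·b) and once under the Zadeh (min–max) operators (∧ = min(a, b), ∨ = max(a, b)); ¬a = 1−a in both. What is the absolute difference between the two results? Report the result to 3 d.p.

Under probabilistic:
  ~D = 1 − 0.3700 = 0.6300
  E | ~D = a + b − a·b on (0.7500, 0.6300) = 0.9075
  E & (E | ~D) = a·b on (0.7500, 0.9075) = 0.6806
  → value = 0.6806
Under Zadeh (min–max):
  ~D = 1 − 0.37 = 0.63
  E | ~D = max(a, b) on (0.75, 0.63) = 0.75
  E & (E | ~D) = min(a, b) on (0.75, 0.75) = 0.75
  → value = 0.7500
|0.6806 − 0.7500| = 0.069

0.069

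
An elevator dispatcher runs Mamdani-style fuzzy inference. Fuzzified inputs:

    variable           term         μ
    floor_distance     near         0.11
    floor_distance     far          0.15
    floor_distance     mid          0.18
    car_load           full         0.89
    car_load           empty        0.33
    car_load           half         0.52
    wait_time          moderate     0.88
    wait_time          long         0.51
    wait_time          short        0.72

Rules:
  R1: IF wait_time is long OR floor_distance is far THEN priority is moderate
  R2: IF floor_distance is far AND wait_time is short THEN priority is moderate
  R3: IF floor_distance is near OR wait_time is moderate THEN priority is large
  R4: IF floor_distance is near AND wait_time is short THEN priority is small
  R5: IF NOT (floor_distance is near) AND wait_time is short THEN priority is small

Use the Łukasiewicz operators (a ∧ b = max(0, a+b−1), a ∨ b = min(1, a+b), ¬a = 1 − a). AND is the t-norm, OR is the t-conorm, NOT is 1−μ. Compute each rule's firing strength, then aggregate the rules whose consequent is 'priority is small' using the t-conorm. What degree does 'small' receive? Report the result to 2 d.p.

R1: long=0.51, far=0.15; OR[min(1, a+b)] → w = 0.66
R2: far=0.15, short=0.72; AND[max(0, a+b−1)] → w = 0.00
R3: near=0.11, moderate=0.88; OR[min(1, a+b)] → w = 0.99
R4: near=0.11, short=0.72; AND[max(0, a+b−1)] → w = 0.00
R5: ¬near=1−0.11=0.89, short=0.72; AND[max(0, a+b−1)] → w = 0.61
Rules with consequent 'small': {R4, R5} → strengths 0.00, 0.61
Aggregate via t-conorm [min(1, a+b)]: 0.61

0.61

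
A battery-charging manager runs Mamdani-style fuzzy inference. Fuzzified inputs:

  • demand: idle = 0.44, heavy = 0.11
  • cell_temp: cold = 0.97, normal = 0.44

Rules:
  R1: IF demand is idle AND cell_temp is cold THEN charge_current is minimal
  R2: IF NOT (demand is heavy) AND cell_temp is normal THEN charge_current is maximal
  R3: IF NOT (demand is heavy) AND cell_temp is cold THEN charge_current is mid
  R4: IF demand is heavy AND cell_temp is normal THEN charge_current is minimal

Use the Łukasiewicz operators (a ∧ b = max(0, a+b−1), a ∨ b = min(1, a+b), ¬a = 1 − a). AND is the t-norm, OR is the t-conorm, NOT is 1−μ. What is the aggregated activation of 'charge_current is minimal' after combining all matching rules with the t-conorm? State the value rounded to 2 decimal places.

0.41

R1: idle=0.44, cold=0.97; AND[max(0, a+b−1)] → w = 0.41
R2: ¬heavy=1−0.11=0.89, normal=0.44; AND[max(0, a+b−1)] → w = 0.33
R3: ¬heavy=1−0.11=0.89, cold=0.97; AND[max(0, a+b−1)] → w = 0.86
R4: heavy=0.11, normal=0.44; AND[max(0, a+b−1)] → w = 0.00
Rules with consequent 'minimal': {R1, R4} → strengths 0.41, 0.00
Aggregate via t-conorm [min(1, a+b)]: 0.41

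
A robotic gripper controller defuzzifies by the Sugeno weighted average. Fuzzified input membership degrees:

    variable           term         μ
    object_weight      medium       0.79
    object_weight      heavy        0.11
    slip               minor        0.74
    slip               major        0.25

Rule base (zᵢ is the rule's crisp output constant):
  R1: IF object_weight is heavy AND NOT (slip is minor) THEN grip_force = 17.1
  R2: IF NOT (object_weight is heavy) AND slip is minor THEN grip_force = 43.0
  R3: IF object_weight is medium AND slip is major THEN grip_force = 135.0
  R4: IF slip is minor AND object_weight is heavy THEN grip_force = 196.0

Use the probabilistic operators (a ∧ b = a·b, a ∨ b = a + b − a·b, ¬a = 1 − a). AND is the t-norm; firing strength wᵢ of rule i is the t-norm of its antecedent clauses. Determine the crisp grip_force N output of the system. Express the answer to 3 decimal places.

73.932

R1 (z=17.1): heavy=0.11, ¬minor=1−0.74=0.26; AND[a·b] → w = 0.0286
R2 (z=43.0): ¬heavy=1−0.11=0.89, minor=0.74; AND[a·b] → w = 0.6586
R3 (z=135.0): medium=0.79, major=0.25; AND[a·b] → w = 0.1975
R4 (z=196.0): minor=0.74, heavy=0.11; AND[a·b] → w = 0.0814
Weighted average = (0.0286·17.1 + 0.6586·43.0 + 0.1975·135.0 + 0.0814·196.0) / (0.0286 + 0.6586 + 0.1975 + 0.0814)
  = 71.4258 / 0.9661 = 73.932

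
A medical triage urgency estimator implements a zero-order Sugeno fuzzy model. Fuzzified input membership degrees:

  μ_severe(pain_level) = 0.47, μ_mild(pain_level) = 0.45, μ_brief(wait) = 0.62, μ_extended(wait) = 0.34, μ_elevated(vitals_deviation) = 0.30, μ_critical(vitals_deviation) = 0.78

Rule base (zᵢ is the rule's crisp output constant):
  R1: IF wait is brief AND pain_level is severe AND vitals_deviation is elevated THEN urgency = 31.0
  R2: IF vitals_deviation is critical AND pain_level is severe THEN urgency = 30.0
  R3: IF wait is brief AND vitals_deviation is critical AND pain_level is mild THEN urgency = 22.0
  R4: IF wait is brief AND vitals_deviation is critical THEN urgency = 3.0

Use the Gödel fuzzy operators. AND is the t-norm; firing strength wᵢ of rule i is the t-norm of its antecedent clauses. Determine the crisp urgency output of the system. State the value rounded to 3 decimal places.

19.109

R1 (z=31.0): brief=0.62, severe=0.47, elevated=0.30; AND[min(a, b)] → w = 0.30
R2 (z=30.0): critical=0.78, severe=0.47; AND[min(a, b)] → w = 0.47
R3 (z=22.0): brief=0.62, critical=0.78, mild=0.45; AND[min(a, b)] → w = 0.45
R4 (z=3.0): brief=0.62, critical=0.78; AND[min(a, b)] → w = 0.62
Weighted average = (0.30·31.0 + 0.47·30.0 + 0.45·22.0 + 0.62·3.0) / (0.30 + 0.47 + 0.45 + 0.62)
  = 35.1600 / 1.8400 = 19.109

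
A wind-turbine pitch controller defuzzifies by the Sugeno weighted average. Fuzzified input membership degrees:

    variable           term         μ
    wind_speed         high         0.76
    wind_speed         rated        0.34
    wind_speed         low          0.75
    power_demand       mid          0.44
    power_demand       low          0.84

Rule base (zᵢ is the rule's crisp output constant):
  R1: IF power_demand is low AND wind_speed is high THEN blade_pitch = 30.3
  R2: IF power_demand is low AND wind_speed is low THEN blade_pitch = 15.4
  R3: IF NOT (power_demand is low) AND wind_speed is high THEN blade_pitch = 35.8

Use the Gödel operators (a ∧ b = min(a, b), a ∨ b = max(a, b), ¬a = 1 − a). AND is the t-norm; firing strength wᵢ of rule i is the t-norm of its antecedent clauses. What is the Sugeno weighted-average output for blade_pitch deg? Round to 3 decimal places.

24.135

R1 (z=30.3): low=0.84, high=0.76; AND[min(a, b)] → w = 0.76
R2 (z=15.4): low=0.84, low=0.75; AND[min(a, b)] → w = 0.75
R3 (z=35.8): ¬low=1−0.84=0.16, high=0.76; AND[min(a, b)] → w = 0.16
Weighted average = (0.76·30.3 + 0.75·15.4 + 0.16·35.8) / (0.76 + 0.75 + 0.16)
  = 40.3060 / 1.6700 = 24.135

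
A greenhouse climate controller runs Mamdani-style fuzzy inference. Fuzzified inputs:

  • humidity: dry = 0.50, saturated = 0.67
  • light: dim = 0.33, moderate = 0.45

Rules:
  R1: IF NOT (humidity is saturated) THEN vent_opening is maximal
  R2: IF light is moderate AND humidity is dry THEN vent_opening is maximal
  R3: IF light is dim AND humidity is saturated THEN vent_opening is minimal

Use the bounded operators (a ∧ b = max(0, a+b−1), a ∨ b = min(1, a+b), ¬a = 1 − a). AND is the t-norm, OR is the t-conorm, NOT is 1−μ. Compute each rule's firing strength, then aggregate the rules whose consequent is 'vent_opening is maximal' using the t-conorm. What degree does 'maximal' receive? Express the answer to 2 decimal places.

0.33

R1: ¬saturated=1−0.67=0.33 → w = 0.33
R2: moderate=0.45, dry=0.50; AND[max(0, a+b−1)] → w = 0.00
R3: dim=0.33, saturated=0.67; AND[max(0, a+b−1)] → w = 0.00
Rules with consequent 'maximal': {R1, R2} → strengths 0.33, 0.00
Aggregate via t-conorm [min(1, a+b)]: 0.33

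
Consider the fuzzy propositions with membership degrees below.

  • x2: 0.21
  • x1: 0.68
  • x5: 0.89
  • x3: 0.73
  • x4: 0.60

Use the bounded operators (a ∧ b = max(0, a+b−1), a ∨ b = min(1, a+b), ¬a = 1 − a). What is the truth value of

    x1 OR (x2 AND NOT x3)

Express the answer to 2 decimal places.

0.68

NOT x3 = 1 − 0.73 = 0.27
x2 AND NOT x3 = max(0, a+b−1) on (0.21, 0.27) = 0.00
x1 OR (x2 AND NOT x3) = min(1, a+b) on (0.68, 0.00) = 0.68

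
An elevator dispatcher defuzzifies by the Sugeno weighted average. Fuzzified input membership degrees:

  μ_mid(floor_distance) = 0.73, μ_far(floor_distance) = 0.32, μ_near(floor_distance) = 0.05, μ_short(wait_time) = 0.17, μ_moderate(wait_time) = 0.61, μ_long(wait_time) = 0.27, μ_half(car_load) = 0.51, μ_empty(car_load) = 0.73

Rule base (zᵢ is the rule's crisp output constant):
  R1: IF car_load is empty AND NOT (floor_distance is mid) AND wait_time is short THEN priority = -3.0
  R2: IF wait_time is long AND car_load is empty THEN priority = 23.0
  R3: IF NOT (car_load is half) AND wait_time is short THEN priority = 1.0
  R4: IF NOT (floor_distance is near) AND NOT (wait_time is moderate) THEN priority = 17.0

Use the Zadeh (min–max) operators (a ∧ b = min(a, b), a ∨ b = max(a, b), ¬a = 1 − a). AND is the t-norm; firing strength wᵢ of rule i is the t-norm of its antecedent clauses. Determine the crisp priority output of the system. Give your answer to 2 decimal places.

12.50

R1 (z=-3.0): empty=0.73, ¬mid=1−0.73=0.27, short=0.17; AND[min(a, b)] → w = 0.17
R2 (z=23.0): long=0.27, empty=0.73; AND[min(a, b)] → w = 0.27
R3 (z=1.0): ¬half=1−0.51=0.49, short=0.17; AND[min(a, b)] → w = 0.17
R4 (z=17.0): ¬near=1−0.05=0.95, ¬moderate=1−0.61=0.39; AND[min(a, b)] → w = 0.39
Weighted average = (0.17·-3.0 + 0.27·23.0 + 0.17·1.0 + 0.39·17.0) / (0.17 + 0.27 + 0.17 + 0.39)
  = 12.5000 / 1.0000 = 12.50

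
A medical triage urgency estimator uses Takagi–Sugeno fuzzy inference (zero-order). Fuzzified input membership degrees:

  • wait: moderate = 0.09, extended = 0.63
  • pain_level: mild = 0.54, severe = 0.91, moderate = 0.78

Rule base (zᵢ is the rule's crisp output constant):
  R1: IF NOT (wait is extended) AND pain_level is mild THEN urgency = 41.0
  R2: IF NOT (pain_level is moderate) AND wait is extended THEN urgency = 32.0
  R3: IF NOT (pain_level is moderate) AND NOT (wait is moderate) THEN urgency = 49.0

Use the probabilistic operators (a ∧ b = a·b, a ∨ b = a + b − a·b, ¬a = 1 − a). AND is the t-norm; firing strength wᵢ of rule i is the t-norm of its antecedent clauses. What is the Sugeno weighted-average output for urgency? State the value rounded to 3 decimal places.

R1 (z=41.0): ¬extended=1−0.63=0.37, mild=0.54; AND[a·b] → w = 0.1998
R2 (z=32.0): ¬moderate=1−0.78=0.22, extended=0.63; AND[a·b] → w = 0.1386
R3 (z=49.0): ¬moderate=1−0.78=0.22, ¬moderate=1−0.09=0.91; AND[a·b] → w = 0.2002
Weighted average = (0.1998·41.0 + 0.1386·32.0 + 0.2002·49.0) / (0.1998 + 0.1386 + 0.2002)
  = 22.4368 / 0.5386 = 41.658

41.658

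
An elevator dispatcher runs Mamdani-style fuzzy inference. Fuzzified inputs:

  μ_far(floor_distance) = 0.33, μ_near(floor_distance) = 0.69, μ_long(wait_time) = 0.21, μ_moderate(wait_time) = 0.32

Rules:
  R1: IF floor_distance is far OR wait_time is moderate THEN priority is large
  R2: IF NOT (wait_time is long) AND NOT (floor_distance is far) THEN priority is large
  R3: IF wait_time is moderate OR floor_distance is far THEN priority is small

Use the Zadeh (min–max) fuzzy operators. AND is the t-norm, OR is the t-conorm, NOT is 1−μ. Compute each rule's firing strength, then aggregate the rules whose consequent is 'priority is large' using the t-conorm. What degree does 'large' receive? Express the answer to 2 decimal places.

0.67

R1: far=0.33, moderate=0.32; OR[max(a, b)] → w = 0.33
R2: ¬long=1−0.21=0.79, ¬far=1−0.33=0.67; AND[min(a, b)] → w = 0.67
R3: moderate=0.32, far=0.33; OR[max(a, b)] → w = 0.33
Rules with consequent 'large': {R1, R2} → strengths 0.33, 0.67
Aggregate via t-conorm [max(a, b)]: 0.67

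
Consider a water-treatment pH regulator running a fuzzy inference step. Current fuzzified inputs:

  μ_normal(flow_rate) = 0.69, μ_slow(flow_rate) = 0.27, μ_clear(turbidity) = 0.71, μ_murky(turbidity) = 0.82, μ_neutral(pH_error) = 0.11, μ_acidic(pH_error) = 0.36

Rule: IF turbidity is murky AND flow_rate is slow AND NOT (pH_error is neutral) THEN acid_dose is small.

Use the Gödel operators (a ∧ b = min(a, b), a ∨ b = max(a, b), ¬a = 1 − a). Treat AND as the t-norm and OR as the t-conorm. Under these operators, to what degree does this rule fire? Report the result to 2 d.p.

0.27

firing strength: murky=0.82, slow=0.27, ¬neutral=1−0.11=0.89; AND[min(a, b)] → w = 0.27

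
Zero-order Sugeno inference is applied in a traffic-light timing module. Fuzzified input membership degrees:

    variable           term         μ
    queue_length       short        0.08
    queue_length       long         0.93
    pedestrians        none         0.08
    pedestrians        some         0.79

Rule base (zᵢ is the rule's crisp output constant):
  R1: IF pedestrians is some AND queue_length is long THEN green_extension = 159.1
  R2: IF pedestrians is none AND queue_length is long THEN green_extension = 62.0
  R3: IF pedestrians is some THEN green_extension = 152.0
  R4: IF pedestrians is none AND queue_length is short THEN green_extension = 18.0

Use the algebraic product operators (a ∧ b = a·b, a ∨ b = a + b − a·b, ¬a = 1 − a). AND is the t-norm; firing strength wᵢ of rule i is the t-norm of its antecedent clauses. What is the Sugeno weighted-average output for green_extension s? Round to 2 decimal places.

R1 (z=159.1): some=0.79, long=0.93; AND[a·b] → w = 0.7347
R2 (z=62.0): none=0.08, long=0.93; AND[a·b] → w = 0.0744
R3 (z=152.0): some=0.79 → w = 0.7900
R4 (z=18.0): none=0.08, short=0.08; AND[a·b] → w = 0.0064
Weighted average = (0.7347·159.1 + 0.0744·62.0 + 0.7900·152.0 + 0.0064·18.0) / (0.7347 + 0.0744 + 0.7900 + 0.0064)
  = 241.6988 / 1.6055 = 150.54

150.54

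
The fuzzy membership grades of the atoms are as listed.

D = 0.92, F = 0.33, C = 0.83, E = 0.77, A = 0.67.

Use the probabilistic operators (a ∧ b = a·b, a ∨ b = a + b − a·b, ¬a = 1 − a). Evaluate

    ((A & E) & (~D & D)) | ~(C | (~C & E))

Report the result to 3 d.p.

0.180

A & E = a·b on (0.6700, 0.7700) = 0.5159
~D = 1 − 0.9200 = 0.0800
~D & D = a·b on (0.0800, 0.9200) = 0.0736
(A & E) & (~D & D) = a·b on (0.5159, 0.0736) = 0.0380
~C = 1 − 0.8300 = 0.1700
~C & E = a·b on (0.1700, 0.7700) = 0.1309
C | (~C & E) = a + b − a·b on (0.8300, 0.1309) = 0.8523
~(C | (~C & E)) = 1 − 0.8523 = 0.1477
((A & E) & (~D & D)) | ~(C | (~C & E)) = a + b − a·b on (0.0380, 0.1477) = 0.1801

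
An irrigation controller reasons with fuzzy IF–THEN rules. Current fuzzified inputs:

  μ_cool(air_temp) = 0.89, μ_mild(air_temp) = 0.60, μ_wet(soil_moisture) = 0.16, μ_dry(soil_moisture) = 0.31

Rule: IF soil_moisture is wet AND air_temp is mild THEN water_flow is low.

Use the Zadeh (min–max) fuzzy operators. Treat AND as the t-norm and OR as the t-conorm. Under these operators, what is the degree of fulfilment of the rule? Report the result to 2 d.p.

0.16

firing strength: wet=0.16, mild=0.60; AND[min(a, b)] → w = 0.16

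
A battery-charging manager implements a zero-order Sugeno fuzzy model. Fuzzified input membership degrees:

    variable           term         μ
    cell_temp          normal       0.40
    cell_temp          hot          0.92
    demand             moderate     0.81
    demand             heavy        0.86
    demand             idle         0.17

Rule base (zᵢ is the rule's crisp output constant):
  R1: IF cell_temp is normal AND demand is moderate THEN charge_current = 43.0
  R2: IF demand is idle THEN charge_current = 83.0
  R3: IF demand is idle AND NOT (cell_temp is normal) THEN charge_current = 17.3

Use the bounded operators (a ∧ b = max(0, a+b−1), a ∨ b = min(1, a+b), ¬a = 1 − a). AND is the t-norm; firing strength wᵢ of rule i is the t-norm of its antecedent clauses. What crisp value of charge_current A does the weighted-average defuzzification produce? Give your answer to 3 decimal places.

R1 (z=43.0): normal=0.40, moderate=0.81; AND[max(0, a+b−1)] → w = 0.21
R2 (z=83.0): idle=0.17 → w = 0.17
R3 (z=17.3): idle=0.17, ¬normal=1−0.40=0.60; AND[max(0, a+b−1)] → w = 0.00
Weighted average = (0.21·43.0 + 0.17·83.0 + 0.00·17.3) / (0.21 + 0.17 + 0.00)
  = 23.1400 / 0.3800 = 60.895

60.895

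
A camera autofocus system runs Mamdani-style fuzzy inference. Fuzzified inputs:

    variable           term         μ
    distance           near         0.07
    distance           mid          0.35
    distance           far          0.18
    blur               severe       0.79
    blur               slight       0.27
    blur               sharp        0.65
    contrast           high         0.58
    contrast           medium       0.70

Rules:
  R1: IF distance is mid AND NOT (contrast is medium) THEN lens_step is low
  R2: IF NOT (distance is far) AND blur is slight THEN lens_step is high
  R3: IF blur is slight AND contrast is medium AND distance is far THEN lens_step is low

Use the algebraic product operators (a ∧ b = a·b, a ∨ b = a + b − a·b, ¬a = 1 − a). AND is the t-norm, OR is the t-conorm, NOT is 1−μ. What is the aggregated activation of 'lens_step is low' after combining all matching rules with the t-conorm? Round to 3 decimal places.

R1: mid=0.35, ¬medium=1−0.70=0.30; AND[a·b] → w = 0.1050
R2: ¬far=1−0.18=0.82, slight=0.27; AND[a·b] → w = 0.2214
R3: slight=0.27, medium=0.70, far=0.18; AND[a·b] → w = 0.0340
Rules with consequent 'low': {R1, R3} → strengths 0.1050, 0.0340
Aggregate via t-conorm [a + b − a·b]: 0.1354

0.135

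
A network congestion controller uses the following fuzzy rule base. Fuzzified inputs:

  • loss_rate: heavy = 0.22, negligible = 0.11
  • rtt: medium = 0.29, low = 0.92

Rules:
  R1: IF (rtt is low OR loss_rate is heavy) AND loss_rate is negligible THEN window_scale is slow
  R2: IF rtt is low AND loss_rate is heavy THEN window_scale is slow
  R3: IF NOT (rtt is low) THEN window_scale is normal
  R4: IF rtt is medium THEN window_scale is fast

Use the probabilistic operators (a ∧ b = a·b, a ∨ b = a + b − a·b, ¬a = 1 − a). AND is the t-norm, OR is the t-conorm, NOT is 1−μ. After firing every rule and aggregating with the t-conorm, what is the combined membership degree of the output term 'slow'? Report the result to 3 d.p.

0.285

R1: (low=0.92 OR heavy=0.22) = 0.9376; AND[a·b] with negligible=0.11 → w = 0.1031
R2: low=0.92, heavy=0.22; AND[a·b] → w = 0.2024
R3: ¬low=1−0.92=0.08 → w = 0.0800
R4: medium=0.29 → w = 0.2900
Rules with consequent 'slow': {R1, R2} → strengths 0.1031, 0.2024
Aggregate via t-conorm [a + b − a·b]: 0.2847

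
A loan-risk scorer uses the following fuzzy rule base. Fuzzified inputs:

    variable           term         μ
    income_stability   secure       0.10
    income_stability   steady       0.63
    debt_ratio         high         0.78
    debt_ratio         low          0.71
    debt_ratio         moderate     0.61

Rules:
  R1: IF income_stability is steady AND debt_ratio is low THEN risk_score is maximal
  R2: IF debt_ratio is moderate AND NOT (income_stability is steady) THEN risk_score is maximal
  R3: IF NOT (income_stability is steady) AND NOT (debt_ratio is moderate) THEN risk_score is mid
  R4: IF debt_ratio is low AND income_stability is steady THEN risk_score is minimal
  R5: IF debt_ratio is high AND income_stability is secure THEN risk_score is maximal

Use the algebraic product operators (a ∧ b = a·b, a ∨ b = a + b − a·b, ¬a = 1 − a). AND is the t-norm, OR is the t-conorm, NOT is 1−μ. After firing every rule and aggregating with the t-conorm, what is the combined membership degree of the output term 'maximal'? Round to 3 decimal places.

R1: steady=0.63, low=0.71; AND[a·b] → w = 0.4473
R2: moderate=0.61, ¬steady=1−0.63=0.37; AND[a·b] → w = 0.2257
R3: ¬steady=1−0.63=0.37, ¬moderate=1−0.61=0.39; AND[a·b] → w = 0.1443
R4: low=0.71, steady=0.63; AND[a·b] → w = 0.4473
R5: high=0.78, secure=0.10; AND[a·b] → w = 0.0780
Rules with consequent 'maximal': {R1, R2, R5} → strengths 0.4473, 0.2257, 0.0780
Aggregate via t-conorm [a + b − a·b]: 0.6054

0.605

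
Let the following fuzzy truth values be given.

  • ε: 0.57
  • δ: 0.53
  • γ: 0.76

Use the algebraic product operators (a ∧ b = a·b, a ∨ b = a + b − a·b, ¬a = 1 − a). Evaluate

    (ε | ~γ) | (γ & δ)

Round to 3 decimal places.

~γ = 1 − 0.7600 = 0.2400
ε | ~γ = a + b − a·b on (0.5700, 0.2400) = 0.6732
γ & δ = a·b on (0.7600, 0.5300) = 0.4028
(ε | ~γ) | (γ & δ) = a + b − a·b on (0.6732, 0.4028) = 0.8048

0.805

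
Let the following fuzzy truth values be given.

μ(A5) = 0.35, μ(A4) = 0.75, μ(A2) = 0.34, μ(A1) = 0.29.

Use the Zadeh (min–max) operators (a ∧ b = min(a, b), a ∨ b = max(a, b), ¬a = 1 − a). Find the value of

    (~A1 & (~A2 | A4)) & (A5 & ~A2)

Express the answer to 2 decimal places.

0.35

~A1 = 1 − 0.29 = 0.71
~A2 = 1 − 0.34 = 0.66
~A2 | A4 = max(a, b) on (0.66, 0.75) = 0.75
~A1 & (~A2 | A4) = min(a, b) on (0.71, 0.75) = 0.71
~A2 = 1 − 0.34 = 0.66
A5 & ~A2 = min(a, b) on (0.35, 0.66) = 0.35
(~A1 & (~A2 | A4)) & (A5 & ~A2) = min(a, b) on (0.71, 0.35) = 0.35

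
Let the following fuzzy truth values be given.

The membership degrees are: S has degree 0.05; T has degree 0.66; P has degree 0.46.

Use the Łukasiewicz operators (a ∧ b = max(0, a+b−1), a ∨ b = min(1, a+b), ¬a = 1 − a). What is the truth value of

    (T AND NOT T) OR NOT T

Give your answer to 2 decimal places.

0.34

NOT T = 1 − 0.66 = 0.34
T AND NOT T = max(0, a+b−1) on (0.66, 0.34) = 0.00
NOT T = 1 − 0.66 = 0.34
(T AND NOT T) OR NOT T = min(1, a+b) on (0.00, 0.34) = 0.34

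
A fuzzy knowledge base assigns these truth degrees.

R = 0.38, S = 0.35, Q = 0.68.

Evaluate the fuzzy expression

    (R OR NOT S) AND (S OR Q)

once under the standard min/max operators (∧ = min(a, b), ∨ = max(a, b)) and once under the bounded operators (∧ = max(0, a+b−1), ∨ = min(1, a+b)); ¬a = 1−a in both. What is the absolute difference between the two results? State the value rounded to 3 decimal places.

Under standard min/max:
  NOT S = 1 − 0.35 = 0.65
  R OR NOT S = max(a, b) on (0.38, 0.65) = 0.65
  S OR Q = max(a, b) on (0.35, 0.68) = 0.68
  (R OR NOT S) AND (S OR Q) = min(a, b) on (0.65, 0.68) = 0.65
  → value = 0.6500
Under bounded:
  NOT S = 1 − 0.35 = 0.65
  R OR NOT S = min(1, a+b) on (0.38, 0.65) = 1.00
  S OR Q = min(1, a+b) on (0.35, 0.68) = 1.00
  (R OR NOT S) AND (S OR Q) = max(0, a+b−1) on (1.00, 1.00) = 1.00
  → value = 1.0000
|0.6500 − 1.0000| = 0.350

0.350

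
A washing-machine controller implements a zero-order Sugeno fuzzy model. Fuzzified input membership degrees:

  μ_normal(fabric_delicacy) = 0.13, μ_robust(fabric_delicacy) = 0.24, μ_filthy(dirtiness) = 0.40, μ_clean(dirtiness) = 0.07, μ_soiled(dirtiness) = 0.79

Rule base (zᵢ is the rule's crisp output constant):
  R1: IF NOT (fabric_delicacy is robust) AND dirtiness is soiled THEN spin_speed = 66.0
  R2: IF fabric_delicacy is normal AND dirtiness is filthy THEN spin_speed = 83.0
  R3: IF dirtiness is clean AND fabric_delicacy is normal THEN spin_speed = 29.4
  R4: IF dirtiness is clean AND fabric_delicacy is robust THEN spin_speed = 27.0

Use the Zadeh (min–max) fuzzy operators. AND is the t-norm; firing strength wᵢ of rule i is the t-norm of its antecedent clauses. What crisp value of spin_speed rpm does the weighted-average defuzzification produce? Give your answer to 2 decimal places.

R1 (z=66.0): ¬robust=1−0.24=0.76, soiled=0.79; AND[min(a, b)] → w = 0.76
R2 (z=83.0): normal=0.13, filthy=0.40; AND[min(a, b)] → w = 0.13
R3 (z=29.4): clean=0.07, normal=0.13; AND[min(a, b)] → w = 0.07
R4 (z=27.0): clean=0.07, robust=0.24; AND[min(a, b)] → w = 0.07
Weighted average = (0.76·66.0 + 0.13·83.0 + 0.07·29.4 + 0.07·27.0) / (0.76 + 0.13 + 0.07 + 0.07)
  = 64.8980 / 1.0300 = 63.01

63.01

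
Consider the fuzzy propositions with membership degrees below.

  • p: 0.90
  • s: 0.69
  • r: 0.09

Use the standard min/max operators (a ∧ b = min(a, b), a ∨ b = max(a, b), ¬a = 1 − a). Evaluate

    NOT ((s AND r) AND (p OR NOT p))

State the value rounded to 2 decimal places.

s AND r = min(a, b) on (0.69, 0.09) = 0.09
NOT p = 1 − 0.90 = 0.10
p OR NOT p = max(a, b) on (0.90, 0.10) = 0.90
(s AND r) AND (p OR NOT p) = min(a, b) on (0.09, 0.90) = 0.09
NOT ((s AND r) AND (p OR NOT p)) = 1 − 0.09 = 0.91

0.91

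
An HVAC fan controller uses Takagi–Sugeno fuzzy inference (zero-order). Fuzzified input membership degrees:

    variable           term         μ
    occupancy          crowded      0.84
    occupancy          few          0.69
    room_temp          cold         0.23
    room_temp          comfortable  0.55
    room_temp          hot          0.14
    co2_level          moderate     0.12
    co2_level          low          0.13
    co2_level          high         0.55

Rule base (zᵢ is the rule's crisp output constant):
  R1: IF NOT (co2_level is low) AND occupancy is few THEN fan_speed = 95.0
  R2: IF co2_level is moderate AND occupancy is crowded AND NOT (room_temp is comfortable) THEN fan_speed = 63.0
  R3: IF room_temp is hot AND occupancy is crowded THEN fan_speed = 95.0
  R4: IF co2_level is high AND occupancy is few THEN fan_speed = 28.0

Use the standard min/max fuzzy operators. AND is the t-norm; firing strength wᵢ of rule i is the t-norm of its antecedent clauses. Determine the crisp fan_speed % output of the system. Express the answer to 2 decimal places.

67.87

R1 (z=95.0): ¬low=1−0.13=0.87, few=0.69; AND[min(a, b)] → w = 0.69
R2 (z=63.0): moderate=0.12, crowded=0.84, ¬comfortable=1−0.55=0.45; AND[min(a, b)] → w = 0.12
R3 (z=95.0): hot=0.14, crowded=0.84; AND[min(a, b)] → w = 0.14
R4 (z=28.0): high=0.55, few=0.69; AND[min(a, b)] → w = 0.55
Weighted average = (0.69·95.0 + 0.12·63.0 + 0.14·95.0 + 0.55·28.0) / (0.69 + 0.12 + 0.14 + 0.55)
  = 101.8100 / 1.5000 = 67.87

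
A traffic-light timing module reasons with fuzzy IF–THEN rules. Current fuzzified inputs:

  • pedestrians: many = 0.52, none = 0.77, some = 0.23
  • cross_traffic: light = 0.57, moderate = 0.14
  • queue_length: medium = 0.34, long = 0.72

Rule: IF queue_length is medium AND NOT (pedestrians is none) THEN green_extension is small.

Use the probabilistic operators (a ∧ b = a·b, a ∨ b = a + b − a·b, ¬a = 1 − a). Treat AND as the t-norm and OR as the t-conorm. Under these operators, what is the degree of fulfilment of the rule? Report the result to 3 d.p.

firing strength: medium=0.34, ¬none=1−0.77=0.23; AND[a·b] → w = 0.0782

0.078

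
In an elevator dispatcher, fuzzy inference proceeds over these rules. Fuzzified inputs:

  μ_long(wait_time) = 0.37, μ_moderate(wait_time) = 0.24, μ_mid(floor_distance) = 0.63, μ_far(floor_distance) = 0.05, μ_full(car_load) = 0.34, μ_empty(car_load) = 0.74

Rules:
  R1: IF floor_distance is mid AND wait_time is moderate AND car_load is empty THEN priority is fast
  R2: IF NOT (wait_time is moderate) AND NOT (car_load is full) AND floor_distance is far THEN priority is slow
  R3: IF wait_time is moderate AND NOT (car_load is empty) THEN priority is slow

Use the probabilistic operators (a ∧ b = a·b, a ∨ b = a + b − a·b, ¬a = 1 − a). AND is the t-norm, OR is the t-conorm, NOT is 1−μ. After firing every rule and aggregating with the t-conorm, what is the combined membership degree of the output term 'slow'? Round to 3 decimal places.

R1: mid=0.63, moderate=0.24, empty=0.74; AND[a·b] → w = 0.1119
R2: ¬moderate=1−0.24=0.76, ¬full=1−0.34=0.66, far=0.05; AND[a·b] → w = 0.0251
R3: moderate=0.24, ¬empty=1−0.74=0.26; AND[a·b] → w = 0.0624
Rules with consequent 'slow': {R2, R3} → strengths 0.0251, 0.0624
Aggregate via t-conorm [a + b − a·b]: 0.0859

0.086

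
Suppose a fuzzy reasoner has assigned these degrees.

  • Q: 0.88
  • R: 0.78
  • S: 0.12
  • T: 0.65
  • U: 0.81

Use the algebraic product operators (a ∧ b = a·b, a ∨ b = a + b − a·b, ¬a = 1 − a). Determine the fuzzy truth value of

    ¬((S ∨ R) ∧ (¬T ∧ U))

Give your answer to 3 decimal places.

S ∨ R = a + b − a·b on (0.1200, 0.7800) = 0.8064
¬T = 1 − 0.6500 = 0.3500
¬T ∧ U = a·b on (0.3500, 0.8100) = 0.2835
(S ∨ R) ∧ (¬T ∧ U) = a·b on (0.8064, 0.2835) = 0.2286
¬((S ∨ R) ∧ (¬T ∧ U)) = 1 − 0.2286 = 0.7714

0.771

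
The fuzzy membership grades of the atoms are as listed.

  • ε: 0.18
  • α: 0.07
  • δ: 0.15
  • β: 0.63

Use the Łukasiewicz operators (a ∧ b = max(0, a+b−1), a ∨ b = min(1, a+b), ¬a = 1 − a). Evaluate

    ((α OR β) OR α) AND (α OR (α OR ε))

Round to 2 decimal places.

0.09

α OR β = min(1, a+b) on (0.07, 0.63) = 0.70
(α OR β) OR α = min(1, a+b) on (0.70, 0.07) = 0.77
α OR ε = min(1, a+b) on (0.07, 0.18) = 0.25
α OR (α OR ε) = min(1, a+b) on (0.07, 0.25) = 0.32
((α OR β) OR α) AND (α OR (α OR ε)) = max(0, a+b−1) on (0.77, 0.32) = 0.09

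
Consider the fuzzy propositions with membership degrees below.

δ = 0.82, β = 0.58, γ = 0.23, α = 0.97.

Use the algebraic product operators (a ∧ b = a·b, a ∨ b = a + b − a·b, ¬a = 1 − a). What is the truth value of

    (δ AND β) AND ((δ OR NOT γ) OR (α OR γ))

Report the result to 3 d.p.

0.475

δ AND β = a·b on (0.8200, 0.5800) = 0.4756
NOT γ = 1 − 0.2300 = 0.7700
δ OR NOT γ = a + b − a·b on (0.8200, 0.7700) = 0.9586
α OR γ = a + b − a·b on (0.9700, 0.2300) = 0.9769
(δ OR NOT γ) OR (α OR γ) = a + b − a·b on (0.9586, 0.9769) = 0.9990
(δ AND β) AND ((δ OR NOT γ) OR (α OR γ)) = a·b on (0.4756, 0.9990) = 0.4751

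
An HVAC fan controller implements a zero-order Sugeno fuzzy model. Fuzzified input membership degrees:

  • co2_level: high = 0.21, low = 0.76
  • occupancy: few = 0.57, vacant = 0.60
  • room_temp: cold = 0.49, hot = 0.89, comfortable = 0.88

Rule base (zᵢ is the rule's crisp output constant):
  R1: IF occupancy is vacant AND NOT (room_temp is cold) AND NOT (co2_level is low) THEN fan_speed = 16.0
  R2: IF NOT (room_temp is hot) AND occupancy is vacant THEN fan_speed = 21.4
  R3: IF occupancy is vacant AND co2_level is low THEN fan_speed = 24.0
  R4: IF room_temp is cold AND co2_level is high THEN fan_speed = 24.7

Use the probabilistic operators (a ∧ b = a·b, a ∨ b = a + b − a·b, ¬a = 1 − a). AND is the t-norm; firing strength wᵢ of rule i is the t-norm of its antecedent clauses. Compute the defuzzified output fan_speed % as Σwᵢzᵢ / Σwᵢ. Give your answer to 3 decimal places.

23.016

R1 (z=16.0): vacant=0.60, ¬cold=1−0.49=0.51, ¬low=1−0.76=0.24; AND[a·b] → w = 0.0734
R2 (z=21.4): ¬hot=1−0.89=0.11, vacant=0.60; AND[a·b] → w = 0.0660
R3 (z=24.0): vacant=0.60, low=0.76; AND[a·b] → w = 0.4560
R4 (z=24.7): cold=0.49, high=0.21; AND[a·b] → w = 0.1029
Weighted average = (0.0734·16.0 + 0.0660·21.4 + 0.4560·24.0 + 0.1029·24.7) / (0.0734 + 0.0660 + 0.4560 + 0.1029)
  = 16.0731 / 0.6983 = 23.016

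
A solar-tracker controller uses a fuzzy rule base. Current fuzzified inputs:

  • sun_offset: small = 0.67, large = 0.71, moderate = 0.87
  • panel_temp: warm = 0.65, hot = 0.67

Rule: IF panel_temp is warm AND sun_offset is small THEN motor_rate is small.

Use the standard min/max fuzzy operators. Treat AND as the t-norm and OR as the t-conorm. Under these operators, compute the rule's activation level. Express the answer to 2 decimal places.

firing strength: warm=0.65, small=0.67; AND[min(a, b)] → w = 0.65

0.65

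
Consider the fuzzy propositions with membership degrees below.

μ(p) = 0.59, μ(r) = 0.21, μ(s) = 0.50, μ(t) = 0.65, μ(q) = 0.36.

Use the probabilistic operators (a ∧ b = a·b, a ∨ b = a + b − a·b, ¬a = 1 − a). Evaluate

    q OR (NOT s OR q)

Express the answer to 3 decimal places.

0.795

NOT s = 1 − 0.5000 = 0.5000
NOT s OR q = a + b − a·b on (0.5000, 0.3600) = 0.6800
q OR (NOT s OR q) = a + b − a·b on (0.3600, 0.6800) = 0.7952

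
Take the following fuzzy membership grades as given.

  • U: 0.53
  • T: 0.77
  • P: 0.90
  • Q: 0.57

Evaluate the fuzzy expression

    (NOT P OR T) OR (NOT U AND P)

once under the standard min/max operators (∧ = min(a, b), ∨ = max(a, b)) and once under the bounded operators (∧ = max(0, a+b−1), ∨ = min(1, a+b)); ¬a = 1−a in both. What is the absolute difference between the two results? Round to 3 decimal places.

0.230

Under standard min/max:
  NOT P = 1 − 0.90 = 0.10
  NOT P OR T = max(a, b) on (0.10, 0.77) = 0.77
  NOT U = 1 − 0.53 = 0.47
  NOT U AND P = min(a, b) on (0.47, 0.90) = 0.47
  (NOT P OR T) OR (NOT U AND P) = max(a, b) on (0.77, 0.47) = 0.77
  → value = 0.7700
Under bounded:
  NOT P = 1 − 0.90 = 0.10
  NOT P OR T = min(1, a+b) on (0.10, 0.77) = 0.87
  NOT U = 1 − 0.53 = 0.47
  NOT U AND P = max(0, a+b−1) on (0.47, 0.90) = 0.37
  (NOT P OR T) OR (NOT U AND P) = min(1, a+b) on (0.87, 0.37) = 1.00
  → value = 1.0000
|0.7700 − 1.0000| = 0.230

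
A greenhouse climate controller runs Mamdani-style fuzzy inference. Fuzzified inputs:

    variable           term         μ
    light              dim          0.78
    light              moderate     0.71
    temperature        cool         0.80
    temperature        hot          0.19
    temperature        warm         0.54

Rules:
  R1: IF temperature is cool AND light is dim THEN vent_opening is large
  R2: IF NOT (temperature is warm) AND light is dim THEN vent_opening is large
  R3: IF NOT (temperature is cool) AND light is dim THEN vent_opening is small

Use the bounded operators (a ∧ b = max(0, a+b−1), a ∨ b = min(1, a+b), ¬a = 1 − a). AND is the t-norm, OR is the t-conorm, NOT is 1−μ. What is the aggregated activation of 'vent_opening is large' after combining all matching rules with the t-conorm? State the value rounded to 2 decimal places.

R1: cool=0.80, dim=0.78; AND[max(0, a+b−1)] → w = 0.58
R2: ¬warm=1−0.54=0.46, dim=0.78; AND[max(0, a+b−1)] → w = 0.24
R3: ¬cool=1−0.80=0.20, dim=0.78; AND[max(0, a+b−1)] → w = 0.00
Rules with consequent 'large': {R1, R2} → strengths 0.58, 0.24
Aggregate via t-conorm [min(1, a+b)]: 0.82

0.82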